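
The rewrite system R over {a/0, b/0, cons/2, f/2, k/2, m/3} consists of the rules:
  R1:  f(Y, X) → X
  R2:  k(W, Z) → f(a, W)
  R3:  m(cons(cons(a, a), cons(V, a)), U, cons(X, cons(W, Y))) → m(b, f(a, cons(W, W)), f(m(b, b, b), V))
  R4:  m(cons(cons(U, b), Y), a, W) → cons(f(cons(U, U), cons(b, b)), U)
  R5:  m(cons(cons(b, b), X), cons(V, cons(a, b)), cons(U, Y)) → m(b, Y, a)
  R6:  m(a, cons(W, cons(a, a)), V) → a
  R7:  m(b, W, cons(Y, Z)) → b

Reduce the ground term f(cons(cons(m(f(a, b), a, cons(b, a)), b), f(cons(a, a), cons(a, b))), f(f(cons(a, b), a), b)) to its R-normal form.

1. f(cons(cons(m(f(a, b), a, cons(b, a)), b), f(cons(a, a), cons(a, b))), f(f(cons(a, b), a), b))  →  f(f(cons(a, b), a), b)   [R1 at ε]
2. f(f(cons(a, b), a), b)  →  b   [R1 at ε]

b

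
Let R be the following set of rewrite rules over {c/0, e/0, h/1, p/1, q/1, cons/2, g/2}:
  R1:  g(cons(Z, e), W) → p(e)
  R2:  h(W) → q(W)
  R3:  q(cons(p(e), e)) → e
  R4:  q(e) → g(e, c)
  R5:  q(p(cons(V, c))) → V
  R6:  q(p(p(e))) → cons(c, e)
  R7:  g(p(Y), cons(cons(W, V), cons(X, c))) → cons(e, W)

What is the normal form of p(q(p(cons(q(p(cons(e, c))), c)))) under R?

1. p(q(p(cons(q(p(cons(e, c))), c))))  →  p(q(p(cons(e, c))))   [R5 at 1]
2. p(q(p(cons(e, c))))  →  p(e)   [R5 at 1]

p(e)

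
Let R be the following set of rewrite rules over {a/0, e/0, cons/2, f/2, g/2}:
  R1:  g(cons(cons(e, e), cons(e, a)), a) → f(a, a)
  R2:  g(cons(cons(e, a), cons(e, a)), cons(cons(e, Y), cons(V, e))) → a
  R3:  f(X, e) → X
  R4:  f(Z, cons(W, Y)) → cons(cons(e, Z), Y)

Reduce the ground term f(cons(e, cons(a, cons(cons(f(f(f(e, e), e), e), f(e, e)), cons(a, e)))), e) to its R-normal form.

1. f(cons(e, cons(a, cons(cons(f(f(f(e, e), e), e), f(e, e)), cons(a, e)))), e)  →  cons(e, cons(a, cons(cons(f(f(f(e, e), e), e), f(e, e)), cons(a, e))))   [R3 at ε]
2. cons(e, cons(a, cons(cons(f(f(f(e, e), e), e), f(e, e)), cons(a, e))))  →  cons(e, cons(a, cons(cons(f(f(e, e), e), f(e, e)), cons(a, e))))   [R3 at 2.2.1.1]
3. cons(e, cons(a, cons(cons(f(f(e, e), e), f(e, e)), cons(a, e))))  →  cons(e, cons(a, cons(cons(f(e, e), f(e, e)), cons(a, e))))   [R3 at 2.2.1.1]
4. cons(e, cons(a, cons(cons(f(e, e), f(e, e)), cons(a, e))))  →  cons(e, cons(a, cons(cons(e, f(e, e)), cons(a, e))))   [R3 at 2.2.1.1]
5. cons(e, cons(a, cons(cons(e, f(e, e)), cons(a, e))))  →  cons(e, cons(a, cons(cons(e, e), cons(a, e))))   [R3 at 2.2.1.2]

cons(e, cons(a, cons(cons(e, e), cons(a, e))))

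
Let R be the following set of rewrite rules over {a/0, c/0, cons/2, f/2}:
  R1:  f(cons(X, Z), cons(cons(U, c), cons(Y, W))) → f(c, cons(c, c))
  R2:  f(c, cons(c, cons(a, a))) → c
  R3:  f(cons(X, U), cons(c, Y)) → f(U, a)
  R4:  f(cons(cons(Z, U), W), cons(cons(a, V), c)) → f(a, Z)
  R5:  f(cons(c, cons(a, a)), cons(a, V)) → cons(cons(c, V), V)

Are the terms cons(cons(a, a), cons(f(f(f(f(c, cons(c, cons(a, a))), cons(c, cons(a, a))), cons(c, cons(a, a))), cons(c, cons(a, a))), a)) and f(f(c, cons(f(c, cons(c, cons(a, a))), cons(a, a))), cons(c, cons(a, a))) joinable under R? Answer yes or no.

no — NF(t₁) = cons(cons(a, a), cons(c, a)), NF(t₂) = c

Reduce t₁ = cons(cons(a, a), cons(f(f(f(f(c, cons(c, cons(a, a))), cons(c, cons(a, a))), cons(c, cons(a, a))), cons(c, cons(a, a))), a)):
1. cons(cons(a, a), cons(f(f(f(f(c, cons(c, cons(a, a))), cons(c, cons(a, a))), cons(c, cons(a, a))), cons(c, cons(a, a))), a))  →  cons(cons(a, a), cons(f(f(f(c, cons(c, cons(a, a))), cons(c, cons(a, a))), cons(c, cons(a, a))), a))   [R2 at 2.1.1.1.1]
2. cons(cons(a, a), cons(f(f(f(c, cons(c, cons(a, a))), cons(c, cons(a, a))), cons(c, cons(a, a))), a))  →  cons(cons(a, a), cons(f(f(c, cons(c, cons(a, a))), cons(c, cons(a, a))), a))   [R2 at 2.1.1.1]
3. cons(cons(a, a), cons(f(f(c, cons(c, cons(a, a))), cons(c, cons(a, a))), a))  →  cons(cons(a, a), cons(f(c, cons(c, cons(a, a))), a))   [R2 at 2.1.1]
4. cons(cons(a, a), cons(f(c, cons(c, cons(a, a))), a))  →  cons(cons(a, a), cons(c, a))   [R2 at 2.1]

Reduce t₂ = f(f(c, cons(f(c, cons(c, cons(a, a))), cons(a, a))), cons(c, cons(a, a))):
1. f(f(c, cons(f(c, cons(c, cons(a, a))), cons(a, a))), cons(c, cons(a, a)))  →  f(f(c, cons(c, cons(a, a))), cons(c, cons(a, a)))   [R2 at 1.2.1]
2. f(f(c, cons(c, cons(a, a))), cons(c, cons(a, a)))  →  f(c, cons(c, cons(a, a)))   [R2 at 1]
3. f(c, cons(c, cons(a, a)))  →  c   [R2 at ε]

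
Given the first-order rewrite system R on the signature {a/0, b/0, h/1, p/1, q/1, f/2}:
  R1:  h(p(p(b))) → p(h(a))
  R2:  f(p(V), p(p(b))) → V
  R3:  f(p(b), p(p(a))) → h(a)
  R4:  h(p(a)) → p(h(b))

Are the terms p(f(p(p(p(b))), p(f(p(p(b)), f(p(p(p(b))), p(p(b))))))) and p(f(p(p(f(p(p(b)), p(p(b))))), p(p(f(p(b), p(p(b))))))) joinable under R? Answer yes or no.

Reduce t₁ = p(f(p(p(p(b))), p(f(p(p(b)), f(p(p(p(b))), p(p(b))))))):
1. p(f(p(p(p(b))), p(f(p(p(b)), f(p(p(p(b))), p(p(b)))))))  →  p(f(p(p(p(b))), p(f(p(p(b)), p(p(b))))))   [R2 at 1.2.1.2]
2. p(f(p(p(p(b))), p(f(p(p(b)), p(p(b))))))  →  p(f(p(p(p(b))), p(p(b))))   [R2 at 1.2.1]
3. p(f(p(p(p(b))), p(p(b))))  →  p(p(p(b)))   [R2 at 1]

Reduce t₂ = p(f(p(p(f(p(p(b)), p(p(b))))), p(p(f(p(b), p(p(b))))))):
1. p(f(p(p(f(p(p(b)), p(p(b))))), p(p(f(p(b), p(p(b)))))))  →  p(f(p(p(p(b))), p(p(f(p(b), p(p(b)))))))   [R2 at 1.1.1.1]
2. p(f(p(p(p(b))), p(p(f(p(b), p(p(b)))))))  →  p(f(p(p(p(b))), p(p(b))))   [R2 at 1.2.1.1]
3. p(f(p(p(p(b))), p(p(b))))  →  p(p(p(b)))   [R2 at 1]

yes — NF(t₁) = p(p(p(b))), NF(t₂) = p(p(p(b)))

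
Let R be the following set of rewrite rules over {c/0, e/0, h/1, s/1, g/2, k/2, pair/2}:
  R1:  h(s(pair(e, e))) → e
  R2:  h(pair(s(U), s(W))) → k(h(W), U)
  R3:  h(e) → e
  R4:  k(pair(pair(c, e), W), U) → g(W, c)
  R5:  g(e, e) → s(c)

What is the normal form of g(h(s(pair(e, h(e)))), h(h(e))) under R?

1. g(h(s(pair(e, h(e)))), h(h(e)))  →  g(h(s(pair(e, e))), h(h(e)))   [R3 at 1.1.1.2]
2. g(h(s(pair(e, e))), h(h(e)))  →  g(e, h(h(e)))   [R1 at 1]
3. g(e, h(h(e)))  →  g(e, h(e))   [R3 at 2.1]
4. g(e, h(e))  →  g(e, e)   [R3 at 2]
5. g(e, e)  →  s(c)   [R5 at ε]

s(c)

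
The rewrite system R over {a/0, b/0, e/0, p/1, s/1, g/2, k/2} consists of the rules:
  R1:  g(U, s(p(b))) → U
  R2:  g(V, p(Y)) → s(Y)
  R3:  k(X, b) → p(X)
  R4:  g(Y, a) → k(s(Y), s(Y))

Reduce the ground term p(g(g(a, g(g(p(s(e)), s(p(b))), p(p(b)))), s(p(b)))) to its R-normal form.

1. p(g(g(a, g(g(p(s(e)), s(p(b))), p(p(b)))), s(p(b))))  →  p(g(a, g(g(p(s(e)), s(p(b))), p(p(b)))))   [R1 at 1]
2. p(g(a, g(g(p(s(e)), s(p(b))), p(p(b)))))  →  p(g(a, s(p(b))))   [R2 at 1.2]
3. p(g(a, s(p(b))))  →  p(a)   [R1 at 1]

p(a)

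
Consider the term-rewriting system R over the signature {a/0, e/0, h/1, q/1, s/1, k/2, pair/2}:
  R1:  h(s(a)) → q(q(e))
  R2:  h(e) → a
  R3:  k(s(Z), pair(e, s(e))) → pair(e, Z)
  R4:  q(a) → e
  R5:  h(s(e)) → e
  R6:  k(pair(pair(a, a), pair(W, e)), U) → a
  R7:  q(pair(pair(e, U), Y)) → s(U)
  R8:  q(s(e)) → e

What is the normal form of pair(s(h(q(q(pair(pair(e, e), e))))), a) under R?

pair(s(a), a)

1. pair(s(h(q(q(pair(pair(e, e), e))))), a)  →  pair(s(h(q(s(e)))), a)   [R7 at 1.1.1.1]
2. pair(s(h(q(s(e)))), a)  →  pair(s(h(e)), a)   [R8 at 1.1.1]
3. pair(s(h(e)), a)  →  pair(s(a), a)   [R2 at 1.1]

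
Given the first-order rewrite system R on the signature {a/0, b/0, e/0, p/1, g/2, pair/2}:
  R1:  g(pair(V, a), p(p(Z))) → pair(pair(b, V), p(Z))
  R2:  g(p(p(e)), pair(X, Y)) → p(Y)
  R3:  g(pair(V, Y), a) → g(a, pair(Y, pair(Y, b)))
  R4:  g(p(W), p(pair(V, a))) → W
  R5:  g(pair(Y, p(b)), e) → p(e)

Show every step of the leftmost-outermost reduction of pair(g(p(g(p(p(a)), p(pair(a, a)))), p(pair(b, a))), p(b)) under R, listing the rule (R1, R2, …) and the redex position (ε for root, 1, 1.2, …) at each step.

pair(p(a), p(b))

1. pair(g(p(g(p(p(a)), p(pair(a, a)))), p(pair(b, a))), p(b))  →  pair(g(p(p(a)), p(pair(a, a))), p(b))   [R4 at 1]
2. pair(g(p(p(a)), p(pair(a, a))), p(b))  →  pair(p(a), p(b))   [R4 at 1]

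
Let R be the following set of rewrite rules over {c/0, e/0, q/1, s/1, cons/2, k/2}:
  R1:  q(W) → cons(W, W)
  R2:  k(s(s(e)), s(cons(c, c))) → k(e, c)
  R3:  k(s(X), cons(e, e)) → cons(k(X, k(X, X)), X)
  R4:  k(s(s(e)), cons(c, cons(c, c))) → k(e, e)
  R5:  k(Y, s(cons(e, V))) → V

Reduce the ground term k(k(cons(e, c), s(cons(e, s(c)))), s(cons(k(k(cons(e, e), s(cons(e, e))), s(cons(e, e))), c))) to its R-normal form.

c

1. k(k(cons(e, c), s(cons(e, s(c)))), s(cons(k(k(cons(e, e), s(cons(e, e))), s(cons(e, e))), c)))  →  k(s(c), s(cons(k(k(cons(e, e), s(cons(e, e))), s(cons(e, e))), c)))   [R5 at 1]
2. k(s(c), s(cons(k(k(cons(e, e), s(cons(e, e))), s(cons(e, e))), c)))  →  k(s(c), s(cons(e, c)))   [R5 at 2.1.1]
3. k(s(c), s(cons(e, c)))  →  c   [R5 at ε]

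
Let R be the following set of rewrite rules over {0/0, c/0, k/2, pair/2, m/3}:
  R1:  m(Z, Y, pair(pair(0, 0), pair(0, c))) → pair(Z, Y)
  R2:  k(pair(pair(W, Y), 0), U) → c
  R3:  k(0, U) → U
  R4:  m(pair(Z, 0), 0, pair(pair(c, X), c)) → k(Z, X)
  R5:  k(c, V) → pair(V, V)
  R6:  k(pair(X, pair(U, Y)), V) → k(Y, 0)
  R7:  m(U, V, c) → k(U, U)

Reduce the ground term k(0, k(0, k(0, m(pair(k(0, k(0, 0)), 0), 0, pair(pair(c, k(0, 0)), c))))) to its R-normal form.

0

1. k(0, k(0, k(0, m(pair(k(0, k(0, 0)), 0), 0, pair(pair(c, k(0, 0)), c)))))  →  k(0, k(0, m(pair(k(0, k(0, 0)), 0), 0, pair(pair(c, k(0, 0)), c))))   [R3 at ε]
2. k(0, k(0, m(pair(k(0, k(0, 0)), 0), 0, pair(pair(c, k(0, 0)), c))))  →  k(0, m(pair(k(0, k(0, 0)), 0), 0, pair(pair(c, k(0, 0)), c)))   [R3 at ε]
3. k(0, m(pair(k(0, k(0, 0)), 0), 0, pair(pair(c, k(0, 0)), c)))  →  m(pair(k(0, k(0, 0)), 0), 0, pair(pair(c, k(0, 0)), c))   [R3 at ε]
4. m(pair(k(0, k(0, 0)), 0), 0, pair(pair(c, k(0, 0)), c))  →  k(k(0, k(0, 0)), k(0, 0))   [R4 at ε]
5. k(k(0, k(0, 0)), k(0, 0))  →  k(k(0, 0), k(0, 0))   [R3 at 1]
6. k(k(0, 0), k(0, 0))  →  k(0, k(0, 0))   [R3 at 1]
7. k(0, k(0, 0))  →  k(0, 0)   [R3 at ε]
8. k(0, 0)  →  0   [R3 at ε]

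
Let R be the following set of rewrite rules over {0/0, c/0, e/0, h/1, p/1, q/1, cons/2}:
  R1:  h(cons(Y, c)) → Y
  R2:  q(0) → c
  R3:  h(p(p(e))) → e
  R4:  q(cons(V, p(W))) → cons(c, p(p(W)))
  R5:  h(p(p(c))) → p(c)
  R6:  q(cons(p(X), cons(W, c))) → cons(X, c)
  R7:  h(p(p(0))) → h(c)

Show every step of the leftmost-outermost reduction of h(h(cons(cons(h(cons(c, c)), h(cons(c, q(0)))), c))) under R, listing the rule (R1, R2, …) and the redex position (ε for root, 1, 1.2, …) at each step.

1. h(h(cons(cons(h(cons(c, c)), h(cons(c, q(0)))), c)))  →  h(cons(h(cons(c, c)), h(cons(c, q(0)))))   [R1 at 1]
2. h(cons(h(cons(c, c)), h(cons(c, q(0)))))  →  h(cons(c, h(cons(c, q(0)))))   [R1 at 1.1]
3. h(cons(c, h(cons(c, q(0)))))  →  h(cons(c, h(cons(c, c))))   [R2 at 1.2.1.2]
4. h(cons(c, h(cons(c, c))))  →  h(cons(c, c))   [R1 at 1.2]
5. h(cons(c, c))  →  c   [R1 at ε]

c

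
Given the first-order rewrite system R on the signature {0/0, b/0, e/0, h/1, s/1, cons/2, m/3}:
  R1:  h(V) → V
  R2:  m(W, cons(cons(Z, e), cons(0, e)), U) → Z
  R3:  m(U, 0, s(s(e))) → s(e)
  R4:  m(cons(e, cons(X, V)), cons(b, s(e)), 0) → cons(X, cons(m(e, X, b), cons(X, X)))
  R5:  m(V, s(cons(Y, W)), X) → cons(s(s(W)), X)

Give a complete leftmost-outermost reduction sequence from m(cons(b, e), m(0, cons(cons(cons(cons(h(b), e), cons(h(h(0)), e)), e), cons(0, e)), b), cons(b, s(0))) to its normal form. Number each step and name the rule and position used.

b

1. m(cons(b, e), m(0, cons(cons(cons(cons(h(b), e), cons(h(h(0)), e)), e), cons(0, e)), b), cons(b, s(0)))  →  m(cons(b, e), cons(cons(h(b), e), cons(h(h(0)), e)), cons(b, s(0)))   [R2 at 2]
2. m(cons(b, e), cons(cons(h(b), e), cons(h(h(0)), e)), cons(b, s(0)))  →  m(cons(b, e), cons(cons(b, e), cons(h(h(0)), e)), cons(b, s(0)))   [R1 at 2.1.1]
3. m(cons(b, e), cons(cons(b, e), cons(h(h(0)), e)), cons(b, s(0)))  →  m(cons(b, e), cons(cons(b, e), cons(h(0), e)), cons(b, s(0)))   [R1 at 2.2.1]
4. m(cons(b, e), cons(cons(b, e), cons(h(0), e)), cons(b, s(0)))  →  m(cons(b, e), cons(cons(b, e), cons(0, e)), cons(b, s(0)))   [R1 at 2.2.1]
5. m(cons(b, e), cons(cons(b, e), cons(0, e)), cons(b, s(0)))  →  b   [R2 at ε]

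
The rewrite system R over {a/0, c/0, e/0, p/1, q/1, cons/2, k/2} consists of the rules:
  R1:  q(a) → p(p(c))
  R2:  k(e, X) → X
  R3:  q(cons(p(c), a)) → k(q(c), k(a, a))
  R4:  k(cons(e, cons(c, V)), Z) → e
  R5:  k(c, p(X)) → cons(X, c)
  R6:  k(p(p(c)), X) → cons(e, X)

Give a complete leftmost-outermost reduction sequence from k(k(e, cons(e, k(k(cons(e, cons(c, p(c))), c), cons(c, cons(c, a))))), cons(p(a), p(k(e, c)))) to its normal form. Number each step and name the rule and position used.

e

1. k(k(e, cons(e, k(k(cons(e, cons(c, p(c))), c), cons(c, cons(c, a))))), cons(p(a), p(k(e, c))))  →  k(cons(e, k(k(cons(e, cons(c, p(c))), c), cons(c, cons(c, a)))), cons(p(a), p(k(e, c))))   [R2 at 1]
2. k(cons(e, k(k(cons(e, cons(c, p(c))), c), cons(c, cons(c, a)))), cons(p(a), p(k(e, c))))  →  k(cons(e, k(e, cons(c, cons(c, a)))), cons(p(a), p(k(e, c))))   [R4 at 1.2.1]
3. k(cons(e, k(e, cons(c, cons(c, a)))), cons(p(a), p(k(e, c))))  →  k(cons(e, cons(c, cons(c, a))), cons(p(a), p(k(e, c))))   [R2 at 1.2]
4. k(cons(e, cons(c, cons(c, a))), cons(p(a), p(k(e, c))))  →  e   [R4 at ε]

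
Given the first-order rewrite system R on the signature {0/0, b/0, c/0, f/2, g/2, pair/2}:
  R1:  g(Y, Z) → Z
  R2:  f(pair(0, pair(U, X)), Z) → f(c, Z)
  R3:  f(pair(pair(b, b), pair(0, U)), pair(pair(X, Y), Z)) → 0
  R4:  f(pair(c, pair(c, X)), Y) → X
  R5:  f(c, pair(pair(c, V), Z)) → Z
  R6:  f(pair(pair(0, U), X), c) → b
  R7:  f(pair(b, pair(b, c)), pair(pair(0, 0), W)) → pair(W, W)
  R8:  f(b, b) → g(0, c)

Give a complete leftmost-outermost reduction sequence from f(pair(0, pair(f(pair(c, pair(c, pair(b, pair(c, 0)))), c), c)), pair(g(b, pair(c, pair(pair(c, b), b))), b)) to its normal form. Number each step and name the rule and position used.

b

1. f(pair(0, pair(f(pair(c, pair(c, pair(b, pair(c, 0)))), c), c)), pair(g(b, pair(c, pair(pair(c, b), b))), b))  →  f(c, pair(g(b, pair(c, pair(pair(c, b), b))), b))   [R2 at ε]
2. f(c, pair(g(b, pair(c, pair(pair(c, b), b))), b))  →  f(c, pair(pair(c, pair(pair(c, b), b)), b))   [R1 at 2.1]
3. f(c, pair(pair(c, pair(pair(c, b), b)), b))  →  b   [R5 at ε]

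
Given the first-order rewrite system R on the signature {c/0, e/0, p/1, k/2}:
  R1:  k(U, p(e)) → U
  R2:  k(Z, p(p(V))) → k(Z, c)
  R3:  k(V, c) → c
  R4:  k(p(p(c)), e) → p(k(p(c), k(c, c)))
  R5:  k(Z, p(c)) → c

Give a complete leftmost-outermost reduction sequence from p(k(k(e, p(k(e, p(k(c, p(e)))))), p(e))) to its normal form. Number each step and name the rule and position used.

1. p(k(k(e, p(k(e, p(k(c, p(e)))))), p(e)))  →  p(k(e, p(k(e, p(k(c, p(e)))))))   [R1 at 1]
2. p(k(e, p(k(e, p(k(c, p(e)))))))  →  p(k(e, p(k(e, p(c)))))   [R1 at 1.2.1.2.1]
3. p(k(e, p(k(e, p(c)))))  →  p(k(e, p(c)))   [R5 at 1.2.1]
4. p(k(e, p(c)))  →  p(c)   [R5 at 1]

p(c)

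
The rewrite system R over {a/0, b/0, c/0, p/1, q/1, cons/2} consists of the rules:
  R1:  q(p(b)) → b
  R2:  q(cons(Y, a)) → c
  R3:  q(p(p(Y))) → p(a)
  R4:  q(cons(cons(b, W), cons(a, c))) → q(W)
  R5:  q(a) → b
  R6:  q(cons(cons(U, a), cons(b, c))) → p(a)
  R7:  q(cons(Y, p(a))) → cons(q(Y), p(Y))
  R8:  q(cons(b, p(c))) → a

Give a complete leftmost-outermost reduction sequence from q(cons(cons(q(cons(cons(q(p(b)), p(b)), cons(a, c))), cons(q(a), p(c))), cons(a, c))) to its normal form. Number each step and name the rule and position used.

a

1. q(cons(cons(q(cons(cons(q(p(b)), p(b)), cons(a, c))), cons(q(a), p(c))), cons(a, c)))  →  q(cons(cons(q(cons(cons(b, p(b)), cons(a, c))), cons(q(a), p(c))), cons(a, c)))   [R1 at 1.1.1.1.1.1]
2. q(cons(cons(q(cons(cons(b, p(b)), cons(a, c))), cons(q(a), p(c))), cons(a, c)))  →  q(cons(cons(q(p(b)), cons(q(a), p(c))), cons(a, c)))   [R4 at 1.1.1]
3. q(cons(cons(q(p(b)), cons(q(a), p(c))), cons(a, c)))  →  q(cons(cons(b, cons(q(a), p(c))), cons(a, c)))   [R1 at 1.1.1]
4. q(cons(cons(b, cons(q(a), p(c))), cons(a, c)))  →  q(cons(q(a), p(c)))   [R4 at ε]
5. q(cons(q(a), p(c)))  →  q(cons(b, p(c)))   [R5 at 1.1]
6. q(cons(b, p(c)))  →  a   [R8 at ε]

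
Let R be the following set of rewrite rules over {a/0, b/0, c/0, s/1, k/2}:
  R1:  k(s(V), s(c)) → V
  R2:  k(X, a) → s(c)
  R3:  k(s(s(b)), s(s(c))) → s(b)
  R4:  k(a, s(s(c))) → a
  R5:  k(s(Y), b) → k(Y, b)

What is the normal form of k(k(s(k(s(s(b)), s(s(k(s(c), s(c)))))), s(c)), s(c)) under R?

1. k(k(s(k(s(s(b)), s(s(k(s(c), s(c)))))), s(c)), s(c))  →  k(k(s(s(b)), s(s(k(s(c), s(c))))), s(c))   [R1 at 1]
2. k(k(s(s(b)), s(s(k(s(c), s(c))))), s(c))  →  k(k(s(s(b)), s(s(c))), s(c))   [R1 at 1.2.1.1]
3. k(k(s(s(b)), s(s(c))), s(c))  →  k(s(b), s(c))   [R3 at 1]
4. k(s(b), s(c))  →  b   [R1 at ε]

b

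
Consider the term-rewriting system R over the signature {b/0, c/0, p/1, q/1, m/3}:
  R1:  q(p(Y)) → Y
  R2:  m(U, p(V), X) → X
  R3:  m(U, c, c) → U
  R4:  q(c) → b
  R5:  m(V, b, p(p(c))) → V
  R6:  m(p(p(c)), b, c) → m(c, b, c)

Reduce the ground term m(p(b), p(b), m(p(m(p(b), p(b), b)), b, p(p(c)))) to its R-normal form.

p(b)

1. m(p(b), p(b), m(p(m(p(b), p(b), b)), b, p(p(c))))  →  m(p(m(p(b), p(b), b)), b, p(p(c)))   [R2 at ε]
2. m(p(m(p(b), p(b), b)), b, p(p(c)))  →  p(m(p(b), p(b), b))   [R5 at ε]
3. p(m(p(b), p(b), b))  →  p(b)   [R2 at 1]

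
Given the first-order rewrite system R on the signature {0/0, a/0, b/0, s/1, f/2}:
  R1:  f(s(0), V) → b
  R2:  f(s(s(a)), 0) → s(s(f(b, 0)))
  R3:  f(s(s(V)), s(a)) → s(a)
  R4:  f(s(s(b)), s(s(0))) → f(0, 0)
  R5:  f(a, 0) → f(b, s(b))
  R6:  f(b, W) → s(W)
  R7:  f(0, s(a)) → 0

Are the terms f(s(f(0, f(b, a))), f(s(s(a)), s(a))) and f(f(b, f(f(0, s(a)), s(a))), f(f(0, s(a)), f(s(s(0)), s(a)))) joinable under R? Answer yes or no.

yes — NF(t₁) = b, NF(t₂) = b

Reduce t₁ = f(s(f(0, f(b, a))), f(s(s(a)), s(a))):
1. f(s(f(0, f(b, a))), f(s(s(a)), s(a)))  →  f(s(f(0, s(a))), f(s(s(a)), s(a)))   [R6 at 1.1.2]
2. f(s(f(0, s(a))), f(s(s(a)), s(a)))  →  f(s(0), f(s(s(a)), s(a)))   [R7 at 1.1]
3. f(s(0), f(s(s(a)), s(a)))  →  b   [R1 at ε]

Reduce t₂ = f(f(b, f(f(0, s(a)), s(a))), f(f(0, s(a)), f(s(s(0)), s(a)))):
1. f(f(b, f(f(0, s(a)), s(a))), f(f(0, s(a)), f(s(s(0)), s(a))))  →  f(s(f(f(0, s(a)), s(a))), f(f(0, s(a)), f(s(s(0)), s(a))))   [R6 at 1]
2. f(s(f(f(0, s(a)), s(a))), f(f(0, s(a)), f(s(s(0)), s(a))))  →  f(s(f(0, s(a))), f(f(0, s(a)), f(s(s(0)), s(a))))   [R7 at 1.1.1]
3. f(s(f(0, s(a))), f(f(0, s(a)), f(s(s(0)), s(a))))  →  f(s(0), f(f(0, s(a)), f(s(s(0)), s(a))))   [R7 at 1.1]
4. f(s(0), f(f(0, s(a)), f(s(s(0)), s(a))))  →  b   [R1 at ε]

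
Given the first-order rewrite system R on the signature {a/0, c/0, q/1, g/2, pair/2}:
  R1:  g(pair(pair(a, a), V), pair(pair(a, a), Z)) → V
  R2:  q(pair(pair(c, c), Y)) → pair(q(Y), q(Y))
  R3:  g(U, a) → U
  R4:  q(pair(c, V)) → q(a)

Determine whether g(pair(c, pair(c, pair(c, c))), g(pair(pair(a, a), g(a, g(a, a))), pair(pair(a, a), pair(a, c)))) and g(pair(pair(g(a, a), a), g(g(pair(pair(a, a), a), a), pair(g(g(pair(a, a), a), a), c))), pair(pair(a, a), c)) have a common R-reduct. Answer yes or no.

no — NF(t₁) = pair(c, pair(c, pair(c, c))), NF(t₂) = a

Reduce t₁ = g(pair(c, pair(c, pair(c, c))), g(pair(pair(a, a), g(a, g(a, a))), pair(pair(a, a), pair(a, c)))):
1. g(pair(c, pair(c, pair(c, c))), g(pair(pair(a, a), g(a, g(a, a))), pair(pair(a, a), pair(a, c))))  →  g(pair(c, pair(c, pair(c, c))), g(a, g(a, a)))   [R1 at 2]
2. g(pair(c, pair(c, pair(c, c))), g(a, g(a, a)))  →  g(pair(c, pair(c, pair(c, c))), g(a, a))   [R3 at 2.2]
3. g(pair(c, pair(c, pair(c, c))), g(a, a))  →  g(pair(c, pair(c, pair(c, c))), a)   [R3 at 2]
4. g(pair(c, pair(c, pair(c, c))), a)  →  pair(c, pair(c, pair(c, c)))   [R3 at ε]

Reduce t₂ = g(pair(pair(g(a, a), a), g(g(pair(pair(a, a), a), a), pair(g(g(pair(a, a), a), a), c))), pair(pair(a, a), c)):
1. g(pair(pair(g(a, a), a), g(g(pair(pair(a, a), a), a), pair(g(g(pair(a, a), a), a), c))), pair(pair(a, a), c))  →  g(pair(pair(a, a), g(g(pair(pair(a, a), a), a), pair(g(g(pair(a, a), a), a), c))), pair(pair(a, a), c))   [R3 at 1.1.1]
2. g(pair(pair(a, a), g(g(pair(pair(a, a), a), a), pair(g(g(pair(a, a), a), a), c))), pair(pair(a, a), c))  →  g(g(pair(pair(a, a), a), a), pair(g(g(pair(a, a), a), a), c))   [R1 at ε]
3. g(g(pair(pair(a, a), a), a), pair(g(g(pair(a, a), a), a), c))  →  g(pair(pair(a, a), a), pair(g(g(pair(a, a), a), a), c))   [R3 at 1]
4. g(pair(pair(a, a), a), pair(g(g(pair(a, a), a), a), c))  →  g(pair(pair(a, a), a), pair(g(pair(a, a), a), c))   [R3 at 2.1]
5. g(pair(pair(a, a), a), pair(g(pair(a, a), a), c))  →  g(pair(pair(a, a), a), pair(pair(a, a), c))   [R3 at 2.1]
6. g(pair(pair(a, a), a), pair(pair(a, a), c))  →  a   [R1 at ε]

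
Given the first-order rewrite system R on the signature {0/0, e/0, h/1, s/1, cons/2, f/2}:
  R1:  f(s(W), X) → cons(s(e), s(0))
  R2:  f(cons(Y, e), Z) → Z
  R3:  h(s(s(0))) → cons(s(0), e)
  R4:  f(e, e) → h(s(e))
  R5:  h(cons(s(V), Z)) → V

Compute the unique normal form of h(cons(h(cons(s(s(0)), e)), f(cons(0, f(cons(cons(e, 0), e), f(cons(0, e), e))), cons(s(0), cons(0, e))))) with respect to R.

0

1. h(cons(h(cons(s(s(0)), e)), f(cons(0, f(cons(cons(e, 0), e), f(cons(0, e), e))), cons(s(0), cons(0, e)))))  →  h(cons(s(0), f(cons(0, f(cons(cons(e, 0), e), f(cons(0, e), e))), cons(s(0), cons(0, e)))))   [R5 at 1.1]
2. h(cons(s(0), f(cons(0, f(cons(cons(e, 0), e), f(cons(0, e), e))), cons(s(0), cons(0, e)))))  →  0   [R5 at ε]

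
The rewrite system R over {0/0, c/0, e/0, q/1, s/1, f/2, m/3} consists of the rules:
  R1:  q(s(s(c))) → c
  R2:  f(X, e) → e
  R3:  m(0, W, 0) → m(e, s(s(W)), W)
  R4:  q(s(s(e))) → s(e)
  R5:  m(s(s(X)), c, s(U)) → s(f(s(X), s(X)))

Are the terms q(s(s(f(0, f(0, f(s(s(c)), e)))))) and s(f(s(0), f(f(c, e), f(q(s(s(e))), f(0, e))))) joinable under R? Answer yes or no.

yes — NF(t₁) = s(e), NF(t₂) = s(e)

Reduce t₁ = q(s(s(f(0, f(0, f(s(s(c)), e)))))):
1. q(s(s(f(0, f(0, f(s(s(c)), e))))))  →  q(s(s(f(0, f(0, e)))))   [R2 at 1.1.1.2.2]
2. q(s(s(f(0, f(0, e)))))  →  q(s(s(f(0, e))))   [R2 at 1.1.1.2]
3. q(s(s(f(0, e))))  →  q(s(s(e)))   [R2 at 1.1.1]
4. q(s(s(e)))  →  s(e)   [R4 at ε]

Reduce t₂ = s(f(s(0), f(f(c, e), f(q(s(s(e))), f(0, e))))):
1. s(f(s(0), f(f(c, e), f(q(s(s(e))), f(0, e)))))  →  s(f(s(0), f(e, f(q(s(s(e))), f(0, e)))))   [R2 at 1.2.1]
2. s(f(s(0), f(e, f(q(s(s(e))), f(0, e)))))  →  s(f(s(0), f(e, f(s(e), f(0, e)))))   [R4 at 1.2.2.1]
3. s(f(s(0), f(e, f(s(e), f(0, e)))))  →  s(f(s(0), f(e, f(s(e), e))))   [R2 at 1.2.2.2]
4. s(f(s(0), f(e, f(s(e), e))))  →  s(f(s(0), f(e, e)))   [R2 at 1.2.2]
5. s(f(s(0), f(e, e)))  →  s(f(s(0), e))   [R2 at 1.2]
6. s(f(s(0), e))  →  s(e)   [R2 at 1]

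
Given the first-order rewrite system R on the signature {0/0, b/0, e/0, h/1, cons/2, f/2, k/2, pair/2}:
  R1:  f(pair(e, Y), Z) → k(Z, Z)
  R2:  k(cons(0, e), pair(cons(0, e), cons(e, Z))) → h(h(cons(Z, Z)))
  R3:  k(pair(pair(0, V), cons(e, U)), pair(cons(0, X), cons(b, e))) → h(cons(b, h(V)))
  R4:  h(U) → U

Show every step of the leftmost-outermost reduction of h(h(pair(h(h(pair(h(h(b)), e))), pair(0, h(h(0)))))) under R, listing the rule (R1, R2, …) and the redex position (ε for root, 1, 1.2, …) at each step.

pair(pair(b, e), pair(0, 0))

1. h(h(pair(h(h(pair(h(h(b)), e))), pair(0, h(h(0))))))  →  h(pair(h(h(pair(h(h(b)), e))), pair(0, h(h(0)))))   [R4 at ε]
2. h(pair(h(h(pair(h(h(b)), e))), pair(0, h(h(0)))))  →  pair(h(h(pair(h(h(b)), e))), pair(0, h(h(0))))   [R4 at ε]
3. pair(h(h(pair(h(h(b)), e))), pair(0, h(h(0))))  →  pair(h(pair(h(h(b)), e)), pair(0, h(h(0))))   [R4 at 1]
4. pair(h(pair(h(h(b)), e)), pair(0, h(h(0))))  →  pair(pair(h(h(b)), e), pair(0, h(h(0))))   [R4 at 1]
5. pair(pair(h(h(b)), e), pair(0, h(h(0))))  →  pair(pair(h(b), e), pair(0, h(h(0))))   [R4 at 1.1]
6. pair(pair(h(b), e), pair(0, h(h(0))))  →  pair(pair(b, e), pair(0, h(h(0))))   [R4 at 1.1]
7. pair(pair(b, e), pair(0, h(h(0))))  →  pair(pair(b, e), pair(0, h(0)))   [R4 at 2.2]
8. pair(pair(b, e), pair(0, h(0)))  →  pair(pair(b, e), pair(0, 0))   [R4 at 2.2]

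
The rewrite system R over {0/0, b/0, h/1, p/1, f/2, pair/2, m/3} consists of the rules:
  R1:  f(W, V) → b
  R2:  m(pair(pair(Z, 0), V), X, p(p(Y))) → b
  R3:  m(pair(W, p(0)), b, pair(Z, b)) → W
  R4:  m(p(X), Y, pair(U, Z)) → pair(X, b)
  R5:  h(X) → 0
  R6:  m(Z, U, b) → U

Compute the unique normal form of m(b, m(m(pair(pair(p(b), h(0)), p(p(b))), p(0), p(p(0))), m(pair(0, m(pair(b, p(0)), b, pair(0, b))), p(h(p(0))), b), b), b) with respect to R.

p(0)

1. m(b, m(m(pair(pair(p(b), h(0)), p(p(b))), p(0), p(p(0))), m(pair(0, m(pair(b, p(0)), b, pair(0, b))), p(h(p(0))), b), b), b)  →  m(m(pair(pair(p(b), h(0)), p(p(b))), p(0), p(p(0))), m(pair(0, m(pair(b, p(0)), b, pair(0, b))), p(h(p(0))), b), b)   [R6 at ε]
2. m(m(pair(pair(p(b), h(0)), p(p(b))), p(0), p(p(0))), m(pair(0, m(pair(b, p(0)), b, pair(0, b))), p(h(p(0))), b), b)  →  m(pair(0, m(pair(b, p(0)), b, pair(0, b))), p(h(p(0))), b)   [R6 at ε]
3. m(pair(0, m(pair(b, p(0)), b, pair(0, b))), p(h(p(0))), b)  →  p(h(p(0)))   [R6 at ε]
4. p(h(p(0)))  →  p(0)   [R5 at 1]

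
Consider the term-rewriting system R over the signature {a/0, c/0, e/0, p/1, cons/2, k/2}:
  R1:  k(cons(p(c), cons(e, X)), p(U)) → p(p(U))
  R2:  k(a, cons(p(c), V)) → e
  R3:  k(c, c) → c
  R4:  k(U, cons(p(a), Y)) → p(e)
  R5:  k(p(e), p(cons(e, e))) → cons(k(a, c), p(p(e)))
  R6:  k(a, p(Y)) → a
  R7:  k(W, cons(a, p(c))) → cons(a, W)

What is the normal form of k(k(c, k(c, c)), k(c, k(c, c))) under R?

c

1. k(k(c, k(c, c)), k(c, k(c, c)))  →  k(k(c, c), k(c, k(c, c)))   [R3 at 1.2]
2. k(k(c, c), k(c, k(c, c)))  →  k(c, k(c, k(c, c)))   [R3 at 1]
3. k(c, k(c, k(c, c)))  →  k(c, k(c, c))   [R3 at 2.2]
4. k(c, k(c, c))  →  k(c, c)   [R3 at 2]
5. k(c, c)  →  c   [R3 at ε]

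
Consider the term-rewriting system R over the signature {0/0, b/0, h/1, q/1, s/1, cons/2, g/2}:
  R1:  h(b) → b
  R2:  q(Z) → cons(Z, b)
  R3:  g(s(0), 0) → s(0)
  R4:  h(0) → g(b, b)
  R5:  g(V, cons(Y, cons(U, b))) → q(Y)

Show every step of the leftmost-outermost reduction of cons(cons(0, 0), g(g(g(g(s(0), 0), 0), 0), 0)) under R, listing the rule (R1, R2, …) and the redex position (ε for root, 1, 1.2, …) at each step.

cons(cons(0, 0), s(0))

1. cons(cons(0, 0), g(g(g(g(s(0), 0), 0), 0), 0))  →  cons(cons(0, 0), g(g(g(s(0), 0), 0), 0))   [R3 at 2.1.1.1]
2. cons(cons(0, 0), g(g(g(s(0), 0), 0), 0))  →  cons(cons(0, 0), g(g(s(0), 0), 0))   [R3 at 2.1.1]
3. cons(cons(0, 0), g(g(s(0), 0), 0))  →  cons(cons(0, 0), g(s(0), 0))   [R3 at 2.1]
4. cons(cons(0, 0), g(s(0), 0))  →  cons(cons(0, 0), s(0))   [R3 at 2]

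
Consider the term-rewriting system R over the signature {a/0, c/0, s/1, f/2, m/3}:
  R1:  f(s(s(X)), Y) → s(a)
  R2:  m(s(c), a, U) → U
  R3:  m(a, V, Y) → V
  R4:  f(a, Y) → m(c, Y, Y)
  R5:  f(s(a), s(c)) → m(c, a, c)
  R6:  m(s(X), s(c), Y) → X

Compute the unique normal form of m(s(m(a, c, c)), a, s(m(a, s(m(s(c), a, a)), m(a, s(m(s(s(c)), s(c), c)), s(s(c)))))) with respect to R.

1. m(s(m(a, c, c)), a, s(m(a, s(m(s(c), a, a)), m(a, s(m(s(s(c)), s(c), c)), s(s(c))))))  →  m(s(c), a, s(m(a, s(m(s(c), a, a)), m(a, s(m(s(s(c)), s(c), c)), s(s(c))))))   [R3 at 1.1]
2. m(s(c), a, s(m(a, s(m(s(c), a, a)), m(a, s(m(s(s(c)), s(c), c)), s(s(c))))))  →  s(m(a, s(m(s(c), a, a)), m(a, s(m(s(s(c)), s(c), c)), s(s(c)))))   [R2 at ε]
3. s(m(a, s(m(s(c), a, a)), m(a, s(m(s(s(c)), s(c), c)), s(s(c)))))  →  s(s(m(s(c), a, a)))   [R3 at 1]
4. s(s(m(s(c), a, a)))  →  s(s(a))   [R2 at 1.1]

s(s(a))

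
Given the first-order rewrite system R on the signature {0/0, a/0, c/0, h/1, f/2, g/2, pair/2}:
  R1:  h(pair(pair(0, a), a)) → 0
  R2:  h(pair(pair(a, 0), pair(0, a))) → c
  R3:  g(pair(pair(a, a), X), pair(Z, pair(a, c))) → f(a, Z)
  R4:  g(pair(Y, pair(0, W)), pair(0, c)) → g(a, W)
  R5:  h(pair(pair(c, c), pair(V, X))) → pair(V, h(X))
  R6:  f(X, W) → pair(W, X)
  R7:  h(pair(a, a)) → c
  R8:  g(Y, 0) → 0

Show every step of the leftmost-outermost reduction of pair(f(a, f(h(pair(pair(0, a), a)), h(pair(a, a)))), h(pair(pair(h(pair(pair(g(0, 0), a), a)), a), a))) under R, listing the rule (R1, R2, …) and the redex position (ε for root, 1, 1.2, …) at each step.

1. pair(f(a, f(h(pair(pair(0, a), a)), h(pair(a, a)))), h(pair(pair(h(pair(pair(g(0, 0), a), a)), a), a)))  →  pair(pair(f(h(pair(pair(0, a), a)), h(pair(a, a))), a), h(pair(pair(h(pair(pair(g(0, 0), a), a)), a), a)))   [R6 at 1]
2. pair(pair(f(h(pair(pair(0, a), a)), h(pair(a, a))), a), h(pair(pair(h(pair(pair(g(0, 0), a), a)), a), a)))  →  pair(pair(pair(h(pair(a, a)), h(pair(pair(0, a), a))), a), h(pair(pair(h(pair(pair(g(0, 0), a), a)), a), a)))   [R6 at 1.1]
3. pair(pair(pair(h(pair(a, a)), h(pair(pair(0, a), a))), a), h(pair(pair(h(pair(pair(g(0, 0), a), a)), a), a)))  →  pair(pair(pair(c, h(pair(pair(0, a), a))), a), h(pair(pair(h(pair(pair(g(0, 0), a), a)), a), a)))   [R7 at 1.1.1]
4. pair(pair(pair(c, h(pair(pair(0, a), a))), a), h(pair(pair(h(pair(pair(g(0, 0), a), a)), a), a)))  →  pair(pair(pair(c, 0), a), h(pair(pair(h(pair(pair(g(0, 0), a), a)), a), a)))   [R1 at 1.1.2]
5. pair(pair(pair(c, 0), a), h(pair(pair(h(pair(pair(g(0, 0), a), a)), a), a)))  →  pair(pair(pair(c, 0), a), h(pair(pair(h(pair(pair(0, a), a)), a), a)))   [R8 at 2.1.1.1.1.1.1]
6. pair(pair(pair(c, 0), a), h(pair(pair(h(pair(pair(0, a), a)), a), a)))  →  pair(pair(pair(c, 0), a), h(pair(pair(0, a), a)))   [R1 at 2.1.1.1]
7. pair(pair(pair(c, 0), a), h(pair(pair(0, a), a)))  →  pair(pair(pair(c, 0), a), 0)   [R1 at 2]

pair(pair(pair(c, 0), a), 0)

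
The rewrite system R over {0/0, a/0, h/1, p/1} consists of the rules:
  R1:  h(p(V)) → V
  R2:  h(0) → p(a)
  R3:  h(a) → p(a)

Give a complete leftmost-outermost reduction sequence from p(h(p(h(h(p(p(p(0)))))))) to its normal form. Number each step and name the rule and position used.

1. p(h(p(h(h(p(p(p(0))))))))  →  p(h(h(p(p(p(0))))))   [R1 at 1]
2. p(h(h(p(p(p(0))))))  →  p(h(p(p(0))))   [R1 at 1.1]
3. p(h(p(p(0))))  →  p(p(0))   [R1 at 1]

p(p(0))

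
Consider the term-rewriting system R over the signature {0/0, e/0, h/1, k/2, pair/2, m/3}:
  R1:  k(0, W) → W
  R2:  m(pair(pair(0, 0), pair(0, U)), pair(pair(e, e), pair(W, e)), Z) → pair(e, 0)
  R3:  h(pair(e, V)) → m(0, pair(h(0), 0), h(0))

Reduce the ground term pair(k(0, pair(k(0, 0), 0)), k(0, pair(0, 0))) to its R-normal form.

1. pair(k(0, pair(k(0, 0), 0)), k(0, pair(0, 0)))  →  pair(pair(k(0, 0), 0), k(0, pair(0, 0)))   [R1 at 1]
2. pair(pair(k(0, 0), 0), k(0, pair(0, 0)))  →  pair(pair(0, 0), k(0, pair(0, 0)))   [R1 at 1.1]
3. pair(pair(0, 0), k(0, pair(0, 0)))  →  pair(pair(0, 0), pair(0, 0))   [R1 at 2]

pair(pair(0, 0), pair(0, 0))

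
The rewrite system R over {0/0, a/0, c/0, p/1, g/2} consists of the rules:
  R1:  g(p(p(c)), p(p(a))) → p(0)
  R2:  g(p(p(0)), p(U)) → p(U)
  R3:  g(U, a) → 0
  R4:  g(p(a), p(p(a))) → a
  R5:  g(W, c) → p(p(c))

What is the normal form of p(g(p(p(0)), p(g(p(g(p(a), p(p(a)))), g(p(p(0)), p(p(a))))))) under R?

p(p(a))

1. p(g(p(p(0)), p(g(p(g(p(a), p(p(a)))), g(p(p(0)), p(p(a)))))))  →  p(p(g(p(g(p(a), p(p(a)))), g(p(p(0)), p(p(a))))))   [R2 at 1]
2. p(p(g(p(g(p(a), p(p(a)))), g(p(p(0)), p(p(a))))))  →  p(p(g(p(a), g(p(p(0)), p(p(a))))))   [R4 at 1.1.1.1]
3. p(p(g(p(a), g(p(p(0)), p(p(a))))))  →  p(p(g(p(a), p(p(a)))))   [R2 at 1.1.2]
4. p(p(g(p(a), p(p(a)))))  →  p(p(a))   [R4 at 1.1]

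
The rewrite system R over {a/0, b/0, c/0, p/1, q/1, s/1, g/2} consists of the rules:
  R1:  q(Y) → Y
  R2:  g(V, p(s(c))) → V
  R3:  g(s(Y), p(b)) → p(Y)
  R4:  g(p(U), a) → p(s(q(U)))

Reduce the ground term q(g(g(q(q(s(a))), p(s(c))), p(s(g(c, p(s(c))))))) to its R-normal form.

s(a)

1. q(g(g(q(q(s(a))), p(s(c))), p(s(g(c, p(s(c)))))))  →  g(g(q(q(s(a))), p(s(c))), p(s(g(c, p(s(c))))))   [R1 at ε]
2. g(g(q(q(s(a))), p(s(c))), p(s(g(c, p(s(c))))))  →  g(q(q(s(a))), p(s(g(c, p(s(c))))))   [R2 at 1]
3. g(q(q(s(a))), p(s(g(c, p(s(c))))))  →  g(q(s(a)), p(s(g(c, p(s(c))))))   [R1 at 1]
4. g(q(s(a)), p(s(g(c, p(s(c))))))  →  g(s(a), p(s(g(c, p(s(c))))))   [R1 at 1]
5. g(s(a), p(s(g(c, p(s(c))))))  →  g(s(a), p(s(c)))   [R2 at 2.1.1]
6. g(s(a), p(s(c)))  →  s(a)   [R2 at ε]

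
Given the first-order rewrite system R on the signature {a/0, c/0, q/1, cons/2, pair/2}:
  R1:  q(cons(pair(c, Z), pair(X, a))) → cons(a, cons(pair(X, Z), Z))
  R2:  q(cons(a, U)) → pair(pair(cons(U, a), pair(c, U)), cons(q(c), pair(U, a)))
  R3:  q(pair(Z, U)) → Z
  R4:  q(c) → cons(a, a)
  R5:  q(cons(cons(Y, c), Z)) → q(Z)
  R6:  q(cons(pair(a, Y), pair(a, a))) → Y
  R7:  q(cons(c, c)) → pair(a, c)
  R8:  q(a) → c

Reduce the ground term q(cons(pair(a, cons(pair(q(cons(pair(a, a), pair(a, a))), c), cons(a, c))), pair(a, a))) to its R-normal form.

cons(pair(a, c), cons(a, c))

1. q(cons(pair(a, cons(pair(q(cons(pair(a, a), pair(a, a))), c), cons(a, c))), pair(a, a)))  →  cons(pair(q(cons(pair(a, a), pair(a, a))), c), cons(a, c))   [R6 at ε]
2. cons(pair(q(cons(pair(a, a), pair(a, a))), c), cons(a, c))  →  cons(pair(a, c), cons(a, c))   [R6 at 1.1]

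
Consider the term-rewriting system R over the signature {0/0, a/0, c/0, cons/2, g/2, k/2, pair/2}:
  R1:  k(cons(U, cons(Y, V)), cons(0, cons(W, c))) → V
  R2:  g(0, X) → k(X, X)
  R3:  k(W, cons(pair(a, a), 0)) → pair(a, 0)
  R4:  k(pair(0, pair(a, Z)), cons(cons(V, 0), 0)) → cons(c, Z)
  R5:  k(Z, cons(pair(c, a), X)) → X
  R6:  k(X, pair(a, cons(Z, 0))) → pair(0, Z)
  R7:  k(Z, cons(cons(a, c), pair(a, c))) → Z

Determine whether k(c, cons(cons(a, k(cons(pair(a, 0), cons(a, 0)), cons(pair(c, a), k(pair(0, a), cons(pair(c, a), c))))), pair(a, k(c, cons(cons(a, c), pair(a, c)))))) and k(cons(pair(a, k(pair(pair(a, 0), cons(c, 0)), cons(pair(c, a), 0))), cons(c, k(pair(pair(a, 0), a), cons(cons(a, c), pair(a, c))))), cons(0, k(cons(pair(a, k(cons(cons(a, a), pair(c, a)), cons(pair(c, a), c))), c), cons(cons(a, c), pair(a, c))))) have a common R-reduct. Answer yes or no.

no — NF(t₁) = c, NF(t₂) = pair(pair(a, 0), a)

Reduce t₁ = k(c, cons(cons(a, k(cons(pair(a, 0), cons(a, 0)), cons(pair(c, a), k(pair(0, a), cons(pair(c, a), c))))), pair(a, k(c, cons(cons(a, c), pair(a, c)))))):
1. k(c, cons(cons(a, k(cons(pair(a, 0), cons(a, 0)), cons(pair(c, a), k(pair(0, a), cons(pair(c, a), c))))), pair(a, k(c, cons(cons(a, c), pair(a, c))))))  →  k(c, cons(cons(a, k(pair(0, a), cons(pair(c, a), c))), pair(a, k(c, cons(cons(a, c), pair(a, c))))))   [R5 at 2.1.2]
2. k(c, cons(cons(a, k(pair(0, a), cons(pair(c, a), c))), pair(a, k(c, cons(cons(a, c), pair(a, c))))))  →  k(c, cons(cons(a, c), pair(a, k(c, cons(cons(a, c), pair(a, c))))))   [R5 at 2.1.2]
3. k(c, cons(cons(a, c), pair(a, k(c, cons(cons(a, c), pair(a, c))))))  →  k(c, cons(cons(a, c), pair(a, c)))   [R7 at 2.2.2]
4. k(c, cons(cons(a, c), pair(a, c)))  →  c   [R7 at ε]

Reduce t₂ = k(cons(pair(a, k(pair(pair(a, 0), cons(c, 0)), cons(pair(c, a), 0))), cons(c, k(pair(pair(a, 0), a), cons(cons(a, c), pair(a, c))))), cons(0, k(cons(pair(a, k(cons(cons(a, a), pair(c, a)), cons(pair(c, a), c))), c), cons(cons(a, c), pair(a, c))))):
1. k(cons(pair(a, k(pair(pair(a, 0), cons(c, 0)), cons(pair(c, a), 0))), cons(c, k(pair(pair(a, 0), a), cons(cons(a, c), pair(a, c))))), cons(0, k(cons(pair(a, k(cons(cons(a, a), pair(c, a)), cons(pair(c, a), c))), c), cons(cons(a, c), pair(a, c)))))  →  k(cons(pair(a, 0), cons(c, k(pair(pair(a, 0), a), cons(cons(a, c), pair(a, c))))), cons(0, k(cons(pair(a, k(cons(cons(a, a), pair(c, a)), cons(pair(c, a), c))), c), cons(cons(a, c), pair(a, c)))))   [R5 at 1.1.2]
2. k(cons(pair(a, 0), cons(c, k(pair(pair(a, 0), a), cons(cons(a, c), pair(a, c))))), cons(0, k(cons(pair(a, k(cons(cons(a, a), pair(c, a)), cons(pair(c, a), c))), c), cons(cons(a, c), pair(a, c)))))  →  k(cons(pair(a, 0), cons(c, pair(pair(a, 0), a))), cons(0, k(cons(pair(a, k(cons(cons(a, a), pair(c, a)), cons(pair(c, a), c))), c), cons(cons(a, c), pair(a, c)))))   [R7 at 1.2.2]
3. k(cons(pair(a, 0), cons(c, pair(pair(a, 0), a))), cons(0, k(cons(pair(a, k(cons(cons(a, a), pair(c, a)), cons(pair(c, a), c))), c), cons(cons(a, c), pair(a, c)))))  →  k(cons(pair(a, 0), cons(c, pair(pair(a, 0), a))), cons(0, cons(pair(a, k(cons(cons(a, a), pair(c, a)), cons(pair(c, a), c))), c)))   [R7 at 2.2]
4. k(cons(pair(a, 0), cons(c, pair(pair(a, 0), a))), cons(0, cons(pair(a, k(cons(cons(a, a), pair(c, a)), cons(pair(c, a), c))), c)))  →  pair(pair(a, 0), a)   [R1 at ε]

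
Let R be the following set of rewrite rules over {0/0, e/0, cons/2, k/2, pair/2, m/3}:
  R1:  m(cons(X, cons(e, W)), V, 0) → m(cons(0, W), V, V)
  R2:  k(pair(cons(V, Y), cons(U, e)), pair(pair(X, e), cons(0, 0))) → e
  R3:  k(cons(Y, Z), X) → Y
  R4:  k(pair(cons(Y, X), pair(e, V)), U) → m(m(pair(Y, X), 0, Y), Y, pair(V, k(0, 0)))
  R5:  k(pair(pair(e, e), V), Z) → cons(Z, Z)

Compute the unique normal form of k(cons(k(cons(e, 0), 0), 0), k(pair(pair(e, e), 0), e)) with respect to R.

1. k(cons(k(cons(e, 0), 0), 0), k(pair(pair(e, e), 0), e))  →  k(cons(e, 0), 0)   [R3 at ε]
2. k(cons(e, 0), 0)  →  e   [R3 at ε]

e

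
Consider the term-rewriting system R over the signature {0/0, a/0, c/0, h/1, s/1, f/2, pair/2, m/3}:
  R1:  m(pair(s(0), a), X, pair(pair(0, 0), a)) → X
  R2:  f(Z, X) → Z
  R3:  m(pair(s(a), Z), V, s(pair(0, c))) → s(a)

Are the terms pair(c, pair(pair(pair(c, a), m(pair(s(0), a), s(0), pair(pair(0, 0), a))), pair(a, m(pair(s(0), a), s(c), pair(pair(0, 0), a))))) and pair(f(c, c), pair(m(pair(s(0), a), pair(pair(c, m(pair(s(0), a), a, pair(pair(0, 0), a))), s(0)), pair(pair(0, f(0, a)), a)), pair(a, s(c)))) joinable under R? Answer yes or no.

yes — NF(t₁) = pair(c, pair(pair(pair(c, a), s(0)), pair(a, s(c)))), NF(t₂) = pair(c, pair(pair(pair(c, a), s(0)), pair(a, s(c))))

Reduce t₁ = pair(c, pair(pair(pair(c, a), m(pair(s(0), a), s(0), pair(pair(0, 0), a))), pair(a, m(pair(s(0), a), s(c), pair(pair(0, 0), a))))):
1. pair(c, pair(pair(pair(c, a), m(pair(s(0), a), s(0), pair(pair(0, 0), a))), pair(a, m(pair(s(0), a), s(c), pair(pair(0, 0), a)))))  →  pair(c, pair(pair(pair(c, a), s(0)), pair(a, m(pair(s(0), a), s(c), pair(pair(0, 0), a)))))   [R1 at 2.1.2]
2. pair(c, pair(pair(pair(c, a), s(0)), pair(a, m(pair(s(0), a), s(c), pair(pair(0, 0), a)))))  →  pair(c, pair(pair(pair(c, a), s(0)), pair(a, s(c))))   [R1 at 2.2.2]

Reduce t₂ = pair(f(c, c), pair(m(pair(s(0), a), pair(pair(c, m(pair(s(0), a), a, pair(pair(0, 0), a))), s(0)), pair(pair(0, f(0, a)), a)), pair(a, s(c)))):
1. pair(f(c, c), pair(m(pair(s(0), a), pair(pair(c, m(pair(s(0), a), a, pair(pair(0, 0), a))), s(0)), pair(pair(0, f(0, a)), a)), pair(a, s(c))))  →  pair(c, pair(m(pair(s(0), a), pair(pair(c, m(pair(s(0), a), a, pair(pair(0, 0), a))), s(0)), pair(pair(0, f(0, a)), a)), pair(a, s(c))))   [R2 at 1]
2. pair(c, pair(m(pair(s(0), a), pair(pair(c, m(pair(s(0), a), a, pair(pair(0, 0), a))), s(0)), pair(pair(0, f(0, a)), a)), pair(a, s(c))))  →  pair(c, pair(m(pair(s(0), a), pair(pair(c, a), s(0)), pair(pair(0, f(0, a)), a)), pair(a, s(c))))   [R1 at 2.1.2.1.2]
3. pair(c, pair(m(pair(s(0), a), pair(pair(c, a), s(0)), pair(pair(0, f(0, a)), a)), pair(a, s(c))))  →  pair(c, pair(m(pair(s(0), a), pair(pair(c, a), s(0)), pair(pair(0, 0), a)), pair(a, s(c))))   [R2 at 2.1.3.1.2]
4. pair(c, pair(m(pair(s(0), a), pair(pair(c, a), s(0)), pair(pair(0, 0), a)), pair(a, s(c))))  →  pair(c, pair(pair(pair(c, a), s(0)), pair(a, s(c))))   [R1 at 2.1]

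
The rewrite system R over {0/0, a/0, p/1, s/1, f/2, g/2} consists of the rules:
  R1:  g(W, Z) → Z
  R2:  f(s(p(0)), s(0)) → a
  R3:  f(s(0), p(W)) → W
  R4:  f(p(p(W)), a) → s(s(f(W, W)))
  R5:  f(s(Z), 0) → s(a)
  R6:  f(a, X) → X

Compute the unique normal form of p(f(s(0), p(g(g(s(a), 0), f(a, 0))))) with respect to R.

p(0)

1. p(f(s(0), p(g(g(s(a), 0), f(a, 0)))))  →  p(g(g(s(a), 0), f(a, 0)))   [R3 at 1]
2. p(g(g(s(a), 0), f(a, 0)))  →  p(f(a, 0))   [R1 at 1]
3. p(f(a, 0))  →  p(0)   [R6 at 1]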